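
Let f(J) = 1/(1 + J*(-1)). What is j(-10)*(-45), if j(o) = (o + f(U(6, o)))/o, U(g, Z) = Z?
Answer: -981/22 ≈ -44.591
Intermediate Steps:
f(J) = 1/(1 - J)
j(o) = (o - 1/(-1 + o))/o
j(-10)*(-45) = ((-1 - 10*(-1 - 10))/((-10)*(-1 - 10)))*(-45) = -⅒*(-1 - 10*(-11))/(-11)*(-45) = -⅒*(-1/11)*(-1 + 110)*(-45) = -⅒*(-1/11)*109*(-45) = (109/110)*(-45) = -981/22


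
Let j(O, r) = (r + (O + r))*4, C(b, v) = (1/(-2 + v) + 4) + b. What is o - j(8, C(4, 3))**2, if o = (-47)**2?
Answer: -8607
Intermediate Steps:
C(b, v) = 4 + b + 1/(-2 + v) (C(b, v) = (4 + 1/(-2 + v)) + b = 4 + b + 1/(-2 + v))
j(O, r) = 4*O + 8*r (j(O, r) = (O + 2*r)*4 = 4*O + 8*r)
o = 2209
o - j(8, C(4, 3))**2 = 2209 - (4*8 + 8*((-7 - 2*4 + 4*3 + 4*3)/(-2 + 3)))**2 = 2209 - (32 + 8*((-7 - 8 + 12 + 12)/1))**2 = 2209 - (32 + 8*(1*9))**2 = 2209 - (32 + 8*9)**2 = 2209 - (32 + 72)**2 = 2209 - 1*104**2 = 2209 - 1*10816 = 2209 - 10816 = -8607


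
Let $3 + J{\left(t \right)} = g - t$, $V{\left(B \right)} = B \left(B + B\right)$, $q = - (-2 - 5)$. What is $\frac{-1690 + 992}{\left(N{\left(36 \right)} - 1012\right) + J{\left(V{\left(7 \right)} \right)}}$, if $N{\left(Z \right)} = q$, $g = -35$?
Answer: $\frac{698}{1141} \approx 0.61174$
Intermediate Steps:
$q = 7$ ($q = \left(-1\right) \left(-7\right) = 7$)
$N{\left(Z \right)} = 7$
$V{\left(B \right)} = 2 B^{2}$ ($V{\left(B \right)} = B 2 B = 2 B^{2}$)
$J{\left(t \right)} = -38 - t$ ($J{\left(t \right)} = -3 - \left(35 + t\right) = -38 - t$)
$\frac{-1690 + 992}{\left(N{\left(36 \right)} - 1012\right) + J{\left(V{\left(7 \right)} \right)}} = \frac{-1690 + 992}{\left(7 - 1012\right) - \left(38 + 2 \cdot 7^{2}\right)} = - \frac{698}{-1005 - \left(38 + 2 \cdot 49\right)} = - \frac{698}{-1005 - 136} = - \frac{698}{-1141} = \left(-698\right) \left(- \frac{1}{1141}\right) = \frac{698}{1141}$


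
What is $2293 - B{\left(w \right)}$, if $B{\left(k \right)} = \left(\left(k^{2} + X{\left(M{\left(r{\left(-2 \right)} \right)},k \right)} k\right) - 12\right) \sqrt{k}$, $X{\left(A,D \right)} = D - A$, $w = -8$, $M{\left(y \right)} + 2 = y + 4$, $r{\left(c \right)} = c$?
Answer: $2293 - 232 i \sqrt{2} \approx 2293.0 - 328.1 i$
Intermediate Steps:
$M{\left(y \right)} = 2 + y$ ($M{\left(y \right)} = -2 + \left(y + 4\right) = -2 + \left(4 + y\right) = 2 + y$)
$B{\left(k \right)} = \sqrt{k} \left(-12 + 2 k^{2}\right)$ ($B{\left(k \right)} = \left(\left(k^{2} + \left(k - \left(2 - 2\right)\right) k\right) - 12\right) \sqrt{k} = \left(\left(k^{2} + \left(k - 0\right) k\right) - 12\right) \sqrt{k} = \left(\left(k^{2} + \left(k + 0\right) k\right) - 12\right) \sqrt{k} = \left(\left(k^{2} + k k\right) - 12\right) \sqrt{k} = \left(\left(k^{2} + k^{2}\right) - 12\right) \sqrt{k} = \left(2 k^{2} - 12\right) \sqrt{k} = \left(-12 + 2 k^{2}\right) \sqrt{k} = \sqrt{k} \left(-12 + 2 k^{2}\right)$)
$2293 - B{\left(w \right)} = 2293 - 2 \sqrt{-8} \left(-6 + \left(-8\right)^{2}\right) = 2293 - 2 \cdot 2 i \sqrt{2} \left(-6 + 64\right) = 2293 - 2 \cdot 2 i \sqrt{2} \cdot 58 = 2293 - 232 i \sqrt{2}$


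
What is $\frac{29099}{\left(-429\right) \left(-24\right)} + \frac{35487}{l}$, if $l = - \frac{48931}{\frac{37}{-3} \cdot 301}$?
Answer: $\frac{1357814486777}{503793576} \approx 2695.2$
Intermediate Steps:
$l = \frac{146793}{11137}$ ($l = - \frac{48931}{37 \left(- \frac{1}{3}\right) 301} = - \frac{48931}{\left(- \frac{37}{3}\right) 301} = - \frac{48931}{- \frac{11137}{3}} = \left(-48931\right) \left(- \frac{3}{11137}\right) = \frac{146793}{11137} \approx 13.181$)
$\frac{29099}{\left(-429\right) \left(-24\right)} + \frac{35487}{l} = \frac{29099}{\left(-429\right) \left(-24\right)} + \frac{35487}{\frac{146793}{11137}} = \frac{29099}{10296} + 35487 \cdot \frac{11137}{146793} = 29099 \cdot \frac{1}{10296} + \frac{131739573}{48931} = \frac{29099}{10296} + \frac{131739573}{48931} = \frac{1357814486777}{503793576}$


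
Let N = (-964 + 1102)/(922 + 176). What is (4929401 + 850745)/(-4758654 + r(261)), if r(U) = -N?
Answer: -1057766718/870833705 ≈ -1.2147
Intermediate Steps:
N = 23/183 (N = 138/1098 = 138*(1/1098) = 23/183 ≈ 0.12568)
r(U) = -23/183 (r(U) = -1*23/183 = -23/183)
(4929401 + 850745)/(-4758654 + r(261)) = (4929401 + 850745)/(-4758654 - 23/183) = 5780146/(-870833705/183) = 5780146*(-183/870833705) = -1057766718/870833705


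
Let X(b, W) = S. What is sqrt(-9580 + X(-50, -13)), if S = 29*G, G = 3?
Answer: I*sqrt(9493) ≈ 97.432*I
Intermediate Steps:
S = 87 (S = 29*3 = 87)
X(b, W) = 87
sqrt(-9580 + X(-50, -13)) = sqrt(-9580 + 87) = sqrt(-9493) = I*sqrt(9493)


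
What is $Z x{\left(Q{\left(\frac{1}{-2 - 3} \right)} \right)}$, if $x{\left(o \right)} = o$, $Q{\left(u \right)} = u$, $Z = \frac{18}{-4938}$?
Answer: $\frac{3}{4115} \approx 0.00072904$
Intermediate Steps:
$Z = - \frac{3}{823}$ ($Z = 18 \left(- \frac{1}{4938}\right) = - \frac{3}{823} \approx -0.0036452$)
$Z x{\left(Q{\left(\frac{1}{-2 - 3} \right)} \right)} = - \frac{3}{823 \left(-2 - 3\right)} = - \frac{3}{823 \left(-5\right)} = \left(- \frac{3}{823}\right) \left(- \frac{1}{5}\right) = \frac{3}{4115}$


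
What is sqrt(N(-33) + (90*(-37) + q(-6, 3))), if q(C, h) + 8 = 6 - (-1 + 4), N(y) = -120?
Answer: I*sqrt(3455) ≈ 58.779*I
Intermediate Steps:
q(C, h) = -5 (q(C, h) = -8 + (6 - (-1 + 4)) = -8 + (6 - 1*3) = -8 + (6 - 3) = -8 + 3 = -5)
sqrt(N(-33) + (90*(-37) + q(-6, 3))) = sqrt(-120 + (90*(-37) - 5)) = sqrt(-120 + (-3330 - 5)) = sqrt(-120 - 3335) = sqrt(-3455) = I*sqrt(3455)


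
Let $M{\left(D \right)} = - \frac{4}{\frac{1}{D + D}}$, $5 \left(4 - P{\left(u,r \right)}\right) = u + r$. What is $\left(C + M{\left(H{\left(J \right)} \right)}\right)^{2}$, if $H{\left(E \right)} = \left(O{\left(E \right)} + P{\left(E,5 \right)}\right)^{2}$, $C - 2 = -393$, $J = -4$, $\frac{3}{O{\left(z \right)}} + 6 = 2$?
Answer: $\frac{541539441}{2500} \approx 2.1662 \cdot 10^{5}$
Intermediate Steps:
$O{\left(z \right)} = - \frac{3}{4}$ ($O{\left(z \right)} = \frac{3}{-6 + 2} = \frac{3}{-4} = 3 \left(- \frac{1}{4}\right) = - \frac{3}{4}$)
$P{\left(u,r \right)} = 4 - \frac{r}{5} - \frac{u}{5}$ ($P{\left(u,r \right)} = 4 - \frac{u + r}{5} = 4 - \frac{r + u}{5} = 4 - \left(\frac{r}{5} + \frac{u}{5}\right) = 4 - \frac{r}{5} - \frac{u}{5}$)
$C = -391$ ($C = 2 - 393 = -391$)
$H{\left(E \right)} = \left(\frac{9}{4} - \frac{E}{5}\right)^{2}$ ($H{\left(E \right)} = \left(- \frac{3}{4} - \left(-3 + \frac{E}{5}\right)\right)^{2} = \left(\frac{9}{4} - \frac{E}{5}\right)^{2}$)
$M{\left(D \right)} = - 8 D$ ($M{\left(D \right)} = - \frac{4}{\frac{1}{2 D}} = - \frac{4}{\frac{1}{2} \frac{1}{D}} = - 4 \cdot 2 D = - 8 D$)
$\left(C + M{\left(H{\left(J \right)} \right)}\right)^{2} = \left(-391 - 8 \frac{\left(-45 + 4 \left(-4\right)\right)^{2}}{400}\right)^{2} = \left(-391 - 8 \frac{\left(-45 - 16\right)^{2}}{400}\right)^{2} = \left(-391 - 8 \frac{\left(-61\right)^{2}}{400}\right)^{2} = \left(-391 - 8 \cdot \frac{1}{400} \cdot 3721\right)^{2} = \left(-391 - \frac{3721}{50}\right)^{2} = \left(- \frac{23271}{50}\right)^{2} = \frac{541539441}{2500}$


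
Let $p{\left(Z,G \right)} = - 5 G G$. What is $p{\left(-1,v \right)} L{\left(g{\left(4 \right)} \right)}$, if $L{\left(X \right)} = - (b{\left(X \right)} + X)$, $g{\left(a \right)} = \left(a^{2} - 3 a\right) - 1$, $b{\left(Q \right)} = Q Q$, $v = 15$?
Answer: $13500$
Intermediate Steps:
$p{\left(Z,G \right)} = - 5 G^{2}$
$b{\left(Q \right)} = Q^{2}$
$g{\left(a \right)} = -1 + a^{2} - 3 a$
$L{\left(X \right)} = - X - X^{2}$ ($L{\left(X \right)} = - (X^{2} + X) = - (X + X^{2}) = - X - X^{2}$)
$p{\left(-1,v \right)} L{\left(g{\left(4 \right)} \right)} = - 5 \cdot 15^{2} \left(-1 + 4^{2} - 12\right) \left(-1 - \left(-1 + 4^{2} - 12\right)\right) = \left(-5\right) 225 \left(-1 + 16 - 12\right) \left(-1 - \left(-1 + 16 - 12\right)\right) = - 1125 \cdot 3 \left(-1 - 3\right) = - 1125 \cdot 3 \left(-4\right) = \left(-1125\right) \left(-12\right) = 13500$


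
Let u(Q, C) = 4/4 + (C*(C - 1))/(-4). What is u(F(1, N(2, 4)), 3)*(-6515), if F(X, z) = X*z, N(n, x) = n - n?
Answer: 6515/2 ≈ 3257.5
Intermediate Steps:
N(n, x) = 0
u(Q, C) = 1 - C*(-1 + C)/4 (u(Q, C) = 4*(¼) + (C*(-1 + C))*(-¼) = 1 - C*(-1 + C)/4)
u(F(1, N(2, 4)), 3)*(-6515) = (1 - ¼*3² + (¼)*3)*(-6515) = (1 - ¼*9 + ¾)*(-6515) = (1 - 9/4 + ¾)*(-6515) = -½*(-6515) = 6515/2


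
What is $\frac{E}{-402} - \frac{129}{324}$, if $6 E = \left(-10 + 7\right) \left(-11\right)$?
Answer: $- \frac{745}{1809} \approx -0.41183$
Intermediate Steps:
$E = \frac{11}{2}$ ($E = \frac{\left(-10 + 7\right) \left(-11\right)}{6} = \frac{\left(-3\right) \left(-11\right)}{6} = \frac{1}{6} \cdot 33 = \frac{11}{2} \approx 5.5$)
$\frac{E}{-402} - \frac{129}{324} = \frac{11}{2 \left(-402\right)} - \frac{129}{324} = \frac{11}{2} \left(- \frac{1}{402}\right) - \frac{43}{108} = - \frac{11}{804} - \frac{43}{108} = - \frac{745}{1809}$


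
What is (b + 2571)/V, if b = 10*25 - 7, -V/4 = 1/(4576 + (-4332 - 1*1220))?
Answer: 686616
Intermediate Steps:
V = 1/244 (V = -4/(4576 + (-4332 - 1*1220)) = -4/(4576 + (-4332 - 1220)) = -4/(4576 - 5552) = -4/(-976) = -4*(-1/976) = 1/244 ≈ 0.0040984)
b = 243 (b = 250 - 7 = 243)
(b + 2571)/V = (243 + 2571)/(1/244) = 2814*244 = 686616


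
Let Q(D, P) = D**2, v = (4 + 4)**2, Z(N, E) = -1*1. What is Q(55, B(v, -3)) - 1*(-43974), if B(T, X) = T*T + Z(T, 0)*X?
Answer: 46999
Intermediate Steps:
Z(N, E) = -1
v = 64 (v = 8**2 = 64)
B(T, X) = T**2 - X (B(T, X) = T*T - X = T**2 - X)
Q(55, B(v, -3)) - 1*(-43974) = 55**2 - 1*(-43974) = 3025 + 43974 = 46999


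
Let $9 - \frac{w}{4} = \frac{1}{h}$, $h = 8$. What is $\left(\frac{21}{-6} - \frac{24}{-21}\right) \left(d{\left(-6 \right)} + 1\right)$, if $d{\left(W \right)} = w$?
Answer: $- \frac{2409}{28} \approx -86.036$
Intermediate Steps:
$w = \frac{71}{2}$ ($w = 36 - \frac{4}{8} = 36 - \frac{1}{2} = \frac{71}{2} \approx 35.5$)
$d{\left(W \right)} = \frac{71}{2}$
$\left(\frac{21}{-6} - \frac{24}{-21}\right) \left(d{\left(-6 \right)} + 1\right) = \left(\frac{21}{-6} - \frac{24}{-21}\right) \left(\frac{71}{2} + 1\right) = \left(21 \left(- \frac{1}{6}\right) - - \frac{8}{7}\right) \frac{73}{2} = \left(- \frac{7}{2} + \frac{8}{7}\right) \frac{73}{2} = \left(- \frac{33}{14}\right) \frac{73}{2} = - \frac{2409}{28}$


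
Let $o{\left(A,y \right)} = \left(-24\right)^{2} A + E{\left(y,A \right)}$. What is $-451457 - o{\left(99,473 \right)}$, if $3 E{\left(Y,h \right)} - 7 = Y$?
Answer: $-508641$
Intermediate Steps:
$E{\left(Y,h \right)} = \frac{7}{3} + \frac{Y}{3}$
$o{\left(A,y \right)} = \frac{7}{3} + 576 A + \frac{y}{3}$ ($o{\left(A,y \right)} = \left(-24\right)^{2} A + \left(\frac{7}{3} + \frac{y}{3}\right) = 576 A + \left(\frac{7}{3} + \frac{y}{3}\right) = \frac{7}{3} + 576 A + \frac{y}{3}$)
$-451457 - o{\left(99,473 \right)} = -451457 - \left(\frac{7}{3} + 576 \cdot 99 + \frac{1}{3} \cdot 473\right) = -451457 - \left(\frac{7}{3} + 57024 + \frac{473}{3}\right) = -451457 - 57184 = -508641$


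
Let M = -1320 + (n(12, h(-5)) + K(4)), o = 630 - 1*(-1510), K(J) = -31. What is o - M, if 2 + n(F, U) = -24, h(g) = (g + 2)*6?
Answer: 3517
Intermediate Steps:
h(g) = 12 + 6*g (h(g) = (2 + g)*6 = 12 + 6*g)
n(F, U) = -26 (n(F, U) = -2 - 24 = -26)
o = 2140 (o = 630 + 1510 = 2140)
M = -1377 (M = -1320 + (-26 - 31) = -1320 - 57 = -1377)
o - M = 2140 - 1*(-1377) = 2140 + 1377 = 3517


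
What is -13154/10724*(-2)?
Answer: 6577/2681 ≈ 2.4532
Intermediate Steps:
-13154/10724*(-2) = -13154*1/10724*(-2) = -6577/5362*(-2) = 6577/2681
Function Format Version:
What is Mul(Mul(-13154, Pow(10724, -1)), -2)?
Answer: Rational(6577, 2681) ≈ 2.4532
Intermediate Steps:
Mul(Mul(-13154, Pow(10724, -1)), -2) = Mul(Mul(-13154, Rational(1, 10724)), -2) = Mul(Rational(-6577, 5362), -2) = Rational(6577, 2681)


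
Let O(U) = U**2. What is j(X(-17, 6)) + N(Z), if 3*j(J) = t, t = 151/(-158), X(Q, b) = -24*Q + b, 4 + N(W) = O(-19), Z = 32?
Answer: 169067/474 ≈ 356.68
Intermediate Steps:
N(W) = 357 (N(W) = -4 + (-19)**2 = -4 + 361 = 357)
X(Q, b) = b - 24*Q
t = -151/158 (t = 151*(-1/158) = -151/158 ≈ -0.95570)
j(J) = -151/474 (j(J) = (1/3)*(-151/158) = -151/474)
j(X(-17, 6)) + N(Z) = -151/474 + 357 = 169067/474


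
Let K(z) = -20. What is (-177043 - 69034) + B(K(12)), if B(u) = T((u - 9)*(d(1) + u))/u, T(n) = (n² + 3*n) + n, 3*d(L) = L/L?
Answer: -47241913/180 ≈ -2.6246e+5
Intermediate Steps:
d(L) = ⅓ (d(L) = (L/L)/3 = (⅓)*1 = ⅓)
T(n) = n² + 4*n
B(u) = (-9 + u)*(4 + (-9 + u)*(⅓ + u))*(⅓ + u)/u (B(u) = (((u - 9)*(⅓ + u))*(4 + (u - 9)*(⅓ + u)))/u = (((-9 + u)*(⅓ + u))*(4 + (-9 + u)*(⅓ + u)))/u = ((-9 + u)*(4 + (-9 + u)*(⅓ + u))*(⅓ + u))/u = (-9 + u)*(4 + (-9 + u)*(⅓ + u))*(⅓ + u)/u)
(-177043 - 69034) + B(K(12)) = (-177043 - 69034) + (52/3 + (-20)³ - 3/(-20) - 52/3*(-20)² + (658/9)*(-20)) = -246077 + (52/3 - 8000 - 3*(-1/20) - 52/3*400 - 13160/9) = -246077 + (52/3 - 8000 + 3/20 - 20800/3 - 13160/9) = -246077 - 2948053/180 = -47241913/180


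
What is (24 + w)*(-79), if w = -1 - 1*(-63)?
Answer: -6794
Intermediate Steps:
w = 62 (w = -1 + 63 = 62)
(24 + w)*(-79) = (24 + 62)*(-79) = 86*(-79) = -6794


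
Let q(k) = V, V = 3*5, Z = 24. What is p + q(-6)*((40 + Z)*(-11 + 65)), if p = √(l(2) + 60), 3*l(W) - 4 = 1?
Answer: 51840 + √555/3 ≈ 51848.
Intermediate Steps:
l(W) = 5/3 (l(W) = 4/3 + (⅓)*1 = 4/3 + ⅓ = 5/3)
V = 15
q(k) = 15
p = √555/3 (p = √(5/3 + 60) = √(185/3) = √555/3 ≈ 7.8528)
p + q(-6)*((40 + Z)*(-11 + 65)) = √555/3 + 15*((40 + 24)*(-11 + 65)) = √555/3 + 15*(64*54) = √555/3 + 15*3456 = √555/3 + 51840 = 51840 + √555/3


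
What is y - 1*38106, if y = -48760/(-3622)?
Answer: -68985586/1811 ≈ -38093.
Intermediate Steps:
y = 24380/1811 (y = -48760*(-1/3622) = 24380/1811 ≈ 13.462)
y - 1*38106 = 24380/1811 - 1*38106 = 24380/1811 - 38106 = -68985586/1811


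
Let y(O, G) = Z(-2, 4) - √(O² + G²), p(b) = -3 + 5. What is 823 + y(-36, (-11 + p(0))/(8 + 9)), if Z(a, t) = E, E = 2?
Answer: 825 - 45*√185/17 ≈ 789.00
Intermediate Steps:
p(b) = 2
Z(a, t) = 2
y(O, G) = 2 - √(G² + O²) (y(O, G) = 2 - √(O² + G²) = 2 - √(G² + O²))
823 + y(-36, (-11 + p(0))/(8 + 9)) = 823 + (2 - √(((-11 + 2)/(8 + 9))² + (-36)²)) = 823 + (2 - √((-9/17)² + 1296)) = 823 + (2 - √(81/289 + 1296)) = 823 + (2 - √(374625/289)) = 823 + (2 - 45*√185/17) = 825 - 45*√185/17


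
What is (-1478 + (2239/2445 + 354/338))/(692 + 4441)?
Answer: -609905834/2120981265 ≈ -0.28756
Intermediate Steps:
(-1478 + (2239/2445 + 354/338))/(692 + 4441) = (-1478 + (2239*(1/2445) + 354*(1/338)))/5133 = (-1478 + (2239/2445 + 177/169))*(1/5133) = (-1478 + 811156/413205)*(1/5133) = -609905834/413205*1/5133 = -609905834/2120981265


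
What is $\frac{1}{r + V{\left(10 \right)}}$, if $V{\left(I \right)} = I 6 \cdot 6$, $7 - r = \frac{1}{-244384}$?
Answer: $\frac{244384}{89688929} \approx 0.0027248$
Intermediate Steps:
$r = \frac{1710689}{244384}$ ($r = 7 - \frac{1}{-244384} = 7 - - \frac{1}{244384} = 7 + \frac{1}{244384} = \frac{1710689}{244384} \approx 7.0$)
$V{\left(I \right)} = 36 I$ ($V{\left(I \right)} = 6 I 6 = 36 I$)
$\frac{1}{r + V{\left(10 \right)}} = \frac{1}{\frac{1710689}{244384} + 36 \cdot 10} = \frac{1}{\frac{1710689}{244384} + 360} = \frac{1}{\frac{89688929}{244384}} = \frac{244384}{89688929}$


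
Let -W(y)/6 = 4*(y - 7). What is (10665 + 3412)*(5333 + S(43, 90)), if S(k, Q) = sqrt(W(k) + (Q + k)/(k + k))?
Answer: 75072641 + 14077*I*sqrt(6378706)/86 ≈ 7.5073e+7 + 4.1341e+5*I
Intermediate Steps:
W(y) = 168 - 24*y (W(y) = -24*(y - 7) = -24*(-7 + y) = -6*(-28 + 4*y) = 168 - 24*y)
S(k, Q) = sqrt(168 - 24*k + (Q + k)/(2*k)) (S(k, Q) = sqrt((168 - 24*k) + (Q + k)/(k + k)) = sqrt((168 - 24*k) + (Q + k)/((2*k))) = sqrt((168 - 24*k) + (Q + k)*(1/(2*k))) = sqrt((168 - 24*k) + (Q + k)/(2*k)) = sqrt(168 - 24*k + (Q + k)/(2*k)))
(10665 + 3412)*(5333 + S(43, 90)) = (10665 + 3412)*(5333 + sqrt(674 - 96*43 + 2*90/43)/2) = 14077*(5333 + sqrt(674 - 4128 + 2*90*(1/43))/2) = 14077*(5333 + sqrt(674 - 4128 + 180/43)/2) = 14077*(5333 + sqrt(-148342/43)/2) = 14077*(5333 + (I*sqrt(6378706)/43)/2) = 14077*(5333 + I*sqrt(6378706)/86) = 75072641 + 14077*I*sqrt(6378706)/86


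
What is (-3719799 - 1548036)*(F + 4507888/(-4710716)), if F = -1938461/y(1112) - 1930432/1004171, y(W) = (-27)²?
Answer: 21321158423382370194545/1520474270283 ≈ 1.4023e+10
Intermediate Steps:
y(W) = 729
F = -278279086537/104577237 (F = -1938461/729 - 1930432/1004171 = -1938461*1/729 - 1930432*1/1004171 = -1938461/729 - 275776/143453 = -278279086537/104577237 ≈ -2661.0)
(-3719799 - 1548036)*(F + 4507888/(-4710716)) = (-3719799 - 1548036)*(-278279086537/104577237 + 4507888/(-4710716)) = -5267835*(-278279086537/104577237 + 4507888*(-1/4710716)) = -5267835*(-278279086537/104577237 - 1126972/1177679) = -5267835*(-327841291971743987/123158415892923) = 21321158423382370194545/1520474270283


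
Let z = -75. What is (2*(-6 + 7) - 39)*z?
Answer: 2775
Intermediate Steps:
(2*(-6 + 7) - 39)*z = (2*(-6 + 7) - 39)*(-75) = (2*1 - 39)*(-75) = (2 - 39)*(-75) = -37*(-75) = 2775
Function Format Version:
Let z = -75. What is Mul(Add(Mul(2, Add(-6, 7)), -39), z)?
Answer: 2775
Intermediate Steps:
Mul(Add(Mul(2, Add(-6, 7)), -39), z) = Mul(Add(Mul(2, Add(-6, 7)), -39), -75) = Mul(Add(Mul(2, 1), -39), -75) = Mul(Add(2, -39), -75) = Mul(-37, -75) = 2775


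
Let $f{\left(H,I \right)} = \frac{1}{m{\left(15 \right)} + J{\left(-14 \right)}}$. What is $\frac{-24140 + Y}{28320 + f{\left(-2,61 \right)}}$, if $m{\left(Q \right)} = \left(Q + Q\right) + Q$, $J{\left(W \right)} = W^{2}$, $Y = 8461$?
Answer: $- \frac{3778639}{6825121} \approx -0.55364$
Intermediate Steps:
$m{\left(Q \right)} = 3 Q$ ($m{\left(Q \right)} = 2 Q + Q = 3 Q$)
$f{\left(H,I \right)} = \frac{1}{241}$ ($f{\left(H,I \right)} = \frac{1}{3 \cdot 15 + \left(-14\right)^{2}} = \frac{1}{45 + 196} = \frac{1}{241}$)
$\frac{-24140 + Y}{28320 + f{\left(-2,61 \right)}} = \frac{-24140 + 8461}{28320 + \frac{1}{241}} = - \frac{15679}{\frac{6825121}{241}} = \left(-15679\right) \frac{241}{6825121} = - \frac{3778639}{6825121}$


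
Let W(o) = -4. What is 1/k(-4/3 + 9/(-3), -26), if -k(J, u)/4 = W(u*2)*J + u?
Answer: 3/104 ≈ 0.028846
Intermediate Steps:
k(J, u) = -4*u + 16*J (k(J, u) = -4*(-4*J + u) = -4*(u - 4*J) = -4*u + 16*J)
1/k(-4/3 + 9/(-3), -26) = 1/(-4*(-26) + 16*(-4/3 + 9/(-3))) = 1/(104 + 16*(-4*1/3 + 9*(-1/3))) = 1/(104 + 16*(-4/3 - 3)) = 1/(104 + 16*(-13/3)) = 1/(104 - 208/3) = 1/(104/3) = 3/104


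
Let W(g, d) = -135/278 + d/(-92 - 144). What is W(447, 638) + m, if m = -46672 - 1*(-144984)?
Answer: 806230559/8201 ≈ 98309.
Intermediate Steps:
W(g, d) = -135/278 - d/236 (W(g, d) = -135*1/278 + d/(-236) = -135/278 + d*(-1/236) = -135/278 - d/236)
m = 98312 (m = -46672 + 144984 = 98312)
W(447, 638) + m = (-135/278 - 1/236*638) + 98312 = (-135/278 - 319/118) + 98312 = -26153/8201 + 98312 = 806230559/8201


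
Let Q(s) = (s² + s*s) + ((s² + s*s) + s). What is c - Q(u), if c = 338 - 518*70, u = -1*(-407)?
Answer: -698925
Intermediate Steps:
u = 407
Q(s) = s + 4*s² (Q(s) = (s² + s²) + ((s² + s²) + s) = 2*s² + (2*s² + s) = 2*s² + (s + 2*s²) = s + 4*s²)
c = -35922 (c = 338 - 259*140 = 338 - 36260 = -35922)
c - Q(u) = -35922 - 407*(1 + 4*407) = -35922 - 407*(1 + 1628) = -35922 - 407*1629 = -35922 - 1*663003 = -35922 - 663003 = -698925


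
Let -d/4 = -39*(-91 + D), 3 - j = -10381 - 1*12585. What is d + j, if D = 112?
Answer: 26245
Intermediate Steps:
j = 22969 (j = 3 - (-10381 - 1*12585) = 3 - (-10381 - 12585) = 3 - 1*(-22966) = 3 + 22966 = 22969)
d = 3276 (d = -(-156)*(-91 + 112) = -(-156)*21 = -4*(-819) = 3276)
d + j = 3276 + 22969 = 26245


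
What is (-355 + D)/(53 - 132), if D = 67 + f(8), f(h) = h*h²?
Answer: -224/79 ≈ -2.8354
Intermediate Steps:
f(h) = h³
D = 579 (D = 67 + 8³ = 67 + 512 = 579)
(-355 + D)/(53 - 132) = (-355 + 579)/(53 - 132) = 224/(-79) = 224*(-1/79) = -224/79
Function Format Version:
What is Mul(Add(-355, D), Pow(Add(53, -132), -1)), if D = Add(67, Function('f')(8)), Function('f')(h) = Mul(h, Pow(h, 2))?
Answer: Rational(-224, 79) ≈ -2.8354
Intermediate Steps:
Function('f')(h) = Pow(h, 3)
D = 579 (D = Add(67, Pow(8, 3)) = Add(67, 512) = 579)
Mul(Add(-355, D), Pow(Add(53, -132), -1)) = Mul(Add(-355, 579), Pow(Add(53, -132), -1)) = Mul(224, Pow(-79, -1)) = Mul(224, Rational(-1, 79)) = Rational(-224, 79)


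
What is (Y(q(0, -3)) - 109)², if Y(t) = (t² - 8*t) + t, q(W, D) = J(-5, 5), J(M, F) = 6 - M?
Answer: 4225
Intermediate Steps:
q(W, D) = 11 (q(W, D) = 6 - 1*(-5) = 6 + 5 = 11)
Y(t) = t² - 7*t
(Y(q(0, -3)) - 109)² = (11*(-7 + 11) - 109)² = (11*4 - 109)² = (44 - 109)² = (-65)² = 4225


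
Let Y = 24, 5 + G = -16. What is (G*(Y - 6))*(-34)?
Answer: 12852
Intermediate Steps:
G = -21 (G = -5 - 16 = -21)
(G*(Y - 6))*(-34) = -21*(24 - 6)*(-34) = -21*18*(-34) = -378*(-34) = 12852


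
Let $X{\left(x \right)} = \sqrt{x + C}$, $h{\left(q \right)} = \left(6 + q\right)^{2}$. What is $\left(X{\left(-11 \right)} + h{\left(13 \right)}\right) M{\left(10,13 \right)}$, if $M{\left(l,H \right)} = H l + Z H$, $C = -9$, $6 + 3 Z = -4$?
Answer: $\frac{93860}{3} + \frac{520 i \sqrt{5}}{3} \approx 31287.0 + 387.58 i$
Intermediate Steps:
$Z = - \frac{10}{3}$ ($Z = -2 + \frac{1}{3} \left(-4\right) = -2 - \frac{4}{3} = - \frac{10}{3} \approx -3.3333$)
$M{\left(l,H \right)} = - \frac{10 H}{3} + H l$ ($M{\left(l,H \right)} = H l - \frac{10 H}{3} = - \frac{10 H}{3} + H l$)
$X{\left(x \right)} = \sqrt{-9 + x}$ ($X{\left(x \right)} = \sqrt{x - 9} = \sqrt{-9 + x}$)
$\left(X{\left(-11 \right)} + h{\left(13 \right)}\right) M{\left(10,13 \right)} = \left(\sqrt{-9 - 11} + \left(6 + 13\right)^{2}\right) \frac{1}{3} \cdot 13 \left(-10 + 3 \cdot 10\right) = \left(\sqrt{-20} + 19^{2}\right) \frac{1}{3} \cdot 13 \left(-10 + 30\right) = \left(2 i \sqrt{5} + 361\right) \frac{1}{3} \cdot 13 \cdot 20 = \left(361 + 2 i \sqrt{5}\right) \frac{260}{3} = \frac{93860}{3} + \frac{520 i \sqrt{5}}{3}$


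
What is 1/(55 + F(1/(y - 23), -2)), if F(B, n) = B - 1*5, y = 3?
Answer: 20/999 ≈ 0.020020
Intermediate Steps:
F(B, n) = -5 + B (F(B, n) = B - 5 = -5 + B)
1/(55 + F(1/(y - 23), -2)) = 1/(55 + (-5 + 1/(3 - 23))) = 1/(55 + (-5 + 1/(-20))) = 1/(55 + (-5 - 1/20)) = 1/(55 - 101/20) = 1/(999/20) = 20/999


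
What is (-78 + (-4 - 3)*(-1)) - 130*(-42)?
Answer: 5389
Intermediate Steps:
(-78 + (-4 - 3)*(-1)) - 130*(-42) = (-78 - 7*(-1)) + 5460 = (-78 + 7) + 5460 = -71 + 5460 = 5389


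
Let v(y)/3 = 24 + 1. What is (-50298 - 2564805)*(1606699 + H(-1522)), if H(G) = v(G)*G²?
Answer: -458540002713897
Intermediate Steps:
v(y) = 75 (v(y) = 3*(24 + 1) = 3*25 = 75)
H(G) = 75*G²
(-50298 - 2564805)*(1606699 + H(-1522)) = (-50298 - 2564805)*(1606699 + 75*(-1522)²) = -2615103*(1606699 + 75*2316484) = -2615103*(1606699 + 173736300) = -2615103*175342999 = -458540002713897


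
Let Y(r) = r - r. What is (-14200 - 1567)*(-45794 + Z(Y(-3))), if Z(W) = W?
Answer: 722033998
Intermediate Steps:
Y(r) = 0
(-14200 - 1567)*(-45794 + Z(Y(-3))) = (-14200 - 1567)*(-45794 + 0) = -15767*(-45794) = 722033998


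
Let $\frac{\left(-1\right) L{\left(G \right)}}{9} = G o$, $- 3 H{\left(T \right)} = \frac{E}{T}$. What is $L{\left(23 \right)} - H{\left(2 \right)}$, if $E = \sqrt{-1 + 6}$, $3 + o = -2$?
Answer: $1035 + \frac{\sqrt{5}}{6} \approx 1035.4$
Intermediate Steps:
$o = -5$ ($o = -3 - 2 = -5$)
$E = \sqrt{5} \approx 2.2361$
$H{\left(T \right)} = - \frac{\sqrt{5}}{3 T}$ ($H{\left(T \right)} = - \frac{\sqrt{5} \frac{1}{T}}{3} = - \frac{\sqrt{5}}{3 T}$)
$L{\left(G \right)} = 45 G$ ($L{\left(G \right)} = - 9 G \left(-5\right) = - 9 \left(- 5 G\right) = 45 G$)
$L{\left(23 \right)} - H{\left(2 \right)} = 45 \cdot 23 - - \frac{\sqrt{5}}{3 \cdot 2} = 1035 - \left(- \frac{1}{3}\right) \sqrt{5} \cdot \frac{1}{2} = 1035 - - \frac{\sqrt{5}}{6} = 1035 + \frac{\sqrt{5}}{6}$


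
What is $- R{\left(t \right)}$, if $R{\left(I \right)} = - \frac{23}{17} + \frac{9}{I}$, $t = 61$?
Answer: $\frac{1250}{1037} \approx 1.2054$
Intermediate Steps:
$R{\left(I \right)} = - \frac{23}{17} + \frac{9}{I}$ ($R{\left(I \right)} = \left(-23\right) \frac{1}{17} + \frac{9}{I} = - \frac{23}{17} + \frac{9}{I}$)
$- R{\left(t \right)} = - (- \frac{23}{17} + \frac{9}{61}) = \left(-1\right) \left(- \frac{1250}{1037}\right) = \frac{1250}{1037}$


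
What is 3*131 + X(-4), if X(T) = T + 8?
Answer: 397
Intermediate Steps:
X(T) = 8 + T
3*131 + X(-4) = 3*131 + (8 - 4) = 393 + 4 = 397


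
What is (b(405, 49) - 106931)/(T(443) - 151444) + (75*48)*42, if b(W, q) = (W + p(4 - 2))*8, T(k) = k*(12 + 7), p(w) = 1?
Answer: 21625786083/143027 ≈ 1.5120e+5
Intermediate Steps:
T(k) = 19*k (T(k) = k*19 = 19*k)
b(W, q) = 8 + 8*W (b(W, q) = (W + 1)*8 = (1 + W)*8 = 8 + 8*W)
(b(405, 49) - 106931)/(T(443) - 151444) + (75*48)*42 = ((8 + 8*405) - 106931)/(19*443 - 151444) + (75*48)*42 = ((8 + 3240) - 106931)/(8417 - 151444) + 3600*42 = (3248 - 106931)/(-143027) + 151200 = -103683*(-1/143027) + 151200 = 103683/143027 + 151200 = 21625786083/143027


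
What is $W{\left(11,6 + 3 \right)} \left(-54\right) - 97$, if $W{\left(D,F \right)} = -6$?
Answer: $227$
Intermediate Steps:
$W{\left(11,6 + 3 \right)} \left(-54\right) - 97 = \left(-6\right) \left(-54\right) - 97 = 324 - 97 = 227$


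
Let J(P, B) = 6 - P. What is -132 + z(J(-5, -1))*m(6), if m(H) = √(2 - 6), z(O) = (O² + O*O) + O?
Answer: -132 + 506*I ≈ -132.0 + 506.0*I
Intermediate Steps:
z(O) = O + 2*O² (z(O) = (O² + O²) + O = 2*O² + O = O + 2*O²)
m(H) = 2*I (m(H) = √(-4) = 2*I)
-132 + z(J(-5, -1))*m(6) = -132 + ((6 - 1*(-5))*(1 + 2*(6 - 1*(-5))))*(2*I) = -132 + ((6 + 5)*(1 + 2*(6 + 5)))*(2*I) = -132 + (11*(1 + 2*11))*(2*I) = -132 + (11*(1 + 22))*(2*I) = -132 + (11*23)*(2*I) = -132 + 253*(2*I) = -132 + 506*I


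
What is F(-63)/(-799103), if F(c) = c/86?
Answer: 63/68722858 ≈ 9.1673e-7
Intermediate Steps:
F(c) = c/86 (F(c) = c*(1/86) = c/86)
F(-63)/(-799103) = ((1/86)*(-63))/(-799103) = -63/86*(-1/799103) = 63/68722858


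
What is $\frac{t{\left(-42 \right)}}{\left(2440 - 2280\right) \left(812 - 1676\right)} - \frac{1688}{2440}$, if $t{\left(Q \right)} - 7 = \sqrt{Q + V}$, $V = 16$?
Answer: $- \frac{1166831}{1686528} - \frac{i \sqrt{26}}{138240} \approx -0.69185 - 3.6885 \cdot 10^{-5} i$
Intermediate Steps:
$t{\left(Q \right)} = 7 + \sqrt{16 + Q}$ ($t{\left(Q \right)} = 7 + \sqrt{Q + 16} = 7 + \sqrt{16 + Q}$)
$\frac{t{\left(-42 \right)}}{\left(2440 - 2280\right) \left(812 - 1676\right)} - \frac{1688}{2440} = \frac{7 + \sqrt{16 - 42}}{\left(2440 - 2280\right) \left(812 - 1676\right)} - \frac{1688}{2440} = \frac{7 + \sqrt{-26}}{160 \left(-864\right)} - \frac{211}{305} = \frac{7 + i \sqrt{26}}{-138240} - \frac{211}{305} = \left(7 + i \sqrt{26}\right) \left(- \frac{1}{138240}\right) - \frac{211}{305} = \left(- \frac{7}{138240} - \frac{i \sqrt{26}}{138240}\right) - \frac{211}{305} = - \frac{1166831}{1686528} - \frac{i \sqrt{26}}{138240}$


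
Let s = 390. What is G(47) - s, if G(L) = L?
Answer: -343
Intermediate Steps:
G(47) - s = 47 - 1*390 = 47 - 390 = -343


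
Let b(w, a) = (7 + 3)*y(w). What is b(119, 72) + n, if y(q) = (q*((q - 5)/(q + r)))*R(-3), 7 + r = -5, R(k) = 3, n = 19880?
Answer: 2534140/107 ≈ 23684.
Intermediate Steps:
r = -12 (r = -7 - 5 = -12)
y(q) = 3*q*(-5 + q)/(-12 + q) (y(q) = (q*((q - 5)/(q - 12)))*3 = (q*((-5 + q)/(-12 + q)))*3 = (q*(-5 + q)/(-12 + q))*3 = 3*q*(-5 + q)/(-12 + q))
b(w, a) = 30*w*(-5 + w)/(-12 + w) (b(w, a) = (7 + 3)*(3*w*(-5 + w)/(-12 + w)) = 10*(3*w*(-5 + w)/(-12 + w)) = 30*w*(-5 + w)/(-12 + w))
b(119, 72) + n = 30*119*(-5 + 119)/(-12 + 119) + 19880 = 30*119*114/107 + 19880 = 30*119*(1/107)*114 + 19880 = 406980/107 + 19880 = 2534140/107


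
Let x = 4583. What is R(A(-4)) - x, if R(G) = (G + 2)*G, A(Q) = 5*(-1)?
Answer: -4568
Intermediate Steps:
A(Q) = -5
R(G) = G*(2 + G) (R(G) = (2 + G)*G = G*(2 + G))
R(A(-4)) - x = -5*(2 - 5) - 1*4583 = -5*(-3) - 4583 = 15 - 4583 = -4568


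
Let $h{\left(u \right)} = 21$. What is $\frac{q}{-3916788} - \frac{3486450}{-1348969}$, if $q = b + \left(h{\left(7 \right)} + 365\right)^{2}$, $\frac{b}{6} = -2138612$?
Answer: $\frac{7691055570911}{1320906397893} \approx 5.8226$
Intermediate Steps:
$b = -12831672$ ($b = 6 \left(-2138612\right) = -12831672$)
$q = -12682676$ ($q = -12831672 + \left(21 + 365\right)^{2} = -12831672 + 386^{2} = -12831672 + 148996 = -12682676$)
$\frac{q}{-3916788} - \frac{3486450}{-1348969} = - \frac{12682676}{-3916788} - \frac{3486450}{-1348969} = \left(-12682676\right) \left(- \frac{1}{3916788}\right) - - \frac{3486450}{1348969} = \frac{3170669}{979197} + \frac{3486450}{1348969} = \frac{7691055570911}{1320906397893}$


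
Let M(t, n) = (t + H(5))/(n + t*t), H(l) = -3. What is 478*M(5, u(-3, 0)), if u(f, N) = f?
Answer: 478/11 ≈ 43.455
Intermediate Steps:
M(t, n) = (-3 + t)/(n + t²) (M(t, n) = (t - 3)/(n + t*t) = (-3 + t)/(n + t²))
478*M(5, u(-3, 0)) = 478*((-3 + 5)/(-3 + 5²)) = 478*(2/(-3 + 25)) = 478*(2/22) = 478*((1/22)*2) = 478*(1/11) = 478/11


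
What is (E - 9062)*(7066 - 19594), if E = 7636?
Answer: 17864928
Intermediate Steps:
(E - 9062)*(7066 - 19594) = (7636 - 9062)*(7066 - 19594) = -1426*(-12528) = 17864928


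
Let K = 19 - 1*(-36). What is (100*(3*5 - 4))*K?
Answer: 60500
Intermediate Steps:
K = 55 (K = 19 + 36 = 55)
(100*(3*5 - 4))*K = (100*(3*5 - 4))*55 = (100*(15 - 4))*55 = (100*11)*55 = 1100*55 = 60500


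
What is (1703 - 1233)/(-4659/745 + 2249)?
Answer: 175075/835423 ≈ 0.20956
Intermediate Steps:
(1703 - 1233)/(-4659/745 + 2249) = 470/(-4659*1/745 + 2249) = 470/(-4659/745 + 2249) = 470/(1670846/745) = 470*(745/1670846) = 175075/835423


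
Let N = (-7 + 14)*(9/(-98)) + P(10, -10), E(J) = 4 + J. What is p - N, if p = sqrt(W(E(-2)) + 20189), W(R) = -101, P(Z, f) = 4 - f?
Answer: -187/14 + 18*sqrt(62) ≈ 128.38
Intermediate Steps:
p = 18*sqrt(62) (p = sqrt(-101 + 20189) = sqrt(20088) = 18*sqrt(62) ≈ 141.73)
N = 187/14 (N = (-7 + 14)*(9/(-98)) + (4 - 1*(-10)) = 7*(9*(-1/98)) + (4 + 10) = 7*(-9/98) + 14 = -9/14 + 14 = 187/14 ≈ 13.357)
p - N = 18*sqrt(62) - 1*187/14 = 18*sqrt(62) - 187/14 = -187/14 + 18*sqrt(62)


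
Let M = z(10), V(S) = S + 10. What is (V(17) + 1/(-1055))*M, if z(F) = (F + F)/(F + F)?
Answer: 28484/1055 ≈ 26.999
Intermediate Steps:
V(S) = 10 + S
z(F) = 1 (z(F) = (2*F)/((2*F)) = (2*F)*(1/(2*F)) = 1)
M = 1
(V(17) + 1/(-1055))*M = ((10 + 17) + 1/(-1055))*1 = (27 - 1/1055)*1 = (28484/1055)*1 = 28484/1055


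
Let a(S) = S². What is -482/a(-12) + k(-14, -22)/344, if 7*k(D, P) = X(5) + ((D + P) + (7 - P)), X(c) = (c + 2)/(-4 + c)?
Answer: -241/72 ≈ -3.3472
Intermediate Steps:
X(c) = (2 + c)/(-4 + c)
k(D, P) = 2 + D/7 (k(D, P) = ((2 + 5)/(-4 + 5) + ((D + P) + (7 - P)))/7 = (7/1 + (7 + D))/7 = (1*7 + (7 + D))/7 = (7 + (7 + D))/7 = (14 + D)/7 = 2 + D/7)
-482/a(-12) + k(-14, -22)/344 = -482/((-12)²) + (2 + (⅐)*(-14))/344 = -482/144 + (2 - 2)*(1/344) = -482*1/144 + 0*(1/344) = -241/72 + 0 = -241/72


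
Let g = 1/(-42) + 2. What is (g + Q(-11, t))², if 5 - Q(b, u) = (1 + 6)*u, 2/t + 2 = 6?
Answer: 5329/441 ≈ 12.084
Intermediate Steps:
t = ½ (t = 2/(-2 + 6) = 2/4 = 2*(¼) = ½ ≈ 0.50000)
g = 83/42 (g = -1/42 + 2 = 83/42 ≈ 1.9762)
Q(b, u) = 5 - 7*u (Q(b, u) = 5 - (1 + 6)*u = 5 - 7*u)
(g + Q(-11, t))² = (83/42 + (5 - 7*½))² = (83/42 + (5 - 7/2))² = (83/42 + 3/2)² = (73/21)² = 5329/441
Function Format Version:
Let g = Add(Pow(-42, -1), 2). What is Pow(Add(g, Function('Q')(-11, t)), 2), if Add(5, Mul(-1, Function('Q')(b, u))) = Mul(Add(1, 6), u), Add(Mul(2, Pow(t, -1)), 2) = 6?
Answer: Rational(5329, 441) ≈ 12.084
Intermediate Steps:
t = Rational(1, 2) (t = Mul(2, Pow(Add(-2, 6), -1)) = Mul(2, Pow(4, -1)) = Mul(2, Rational(1, 4)) = Rational(1, 2) ≈ 0.50000)
g = Rational(83, 42) (g = Add(Rational(-1, 42), 2) = Rational(83, 42) ≈ 1.9762)
Function('Q')(b, u) = Add(5, Mul(-7, u)) (Function('Q')(b, u) = Add(5, Mul(-1, Mul(Add(1, 6), u))) = Add(5, Mul(-1, Mul(7, u))) = Add(5, Mul(-7, u)))
Pow(Add(g, Function('Q')(-11, t)), 2) = Pow(Add(Rational(83, 42), Add(5, Mul(-7, Rational(1, 2)))), 2) = Pow(Add(Rational(83, 42), Add(5, Rational(-7, 2))), 2) = Pow(Add(Rational(83, 42), Rational(3, 2)), 2) = Pow(Rational(73, 21), 2) = Rational(5329, 441)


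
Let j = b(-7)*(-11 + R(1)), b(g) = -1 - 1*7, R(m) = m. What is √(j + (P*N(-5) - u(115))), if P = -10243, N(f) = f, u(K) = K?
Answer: 2*√12795 ≈ 226.23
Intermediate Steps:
b(g) = -8 (b(g) = -1 - 7 = -8)
j = 80 (j = -8*(-11 + 1) = -8*(-10) = 80)
√(j + (P*N(-5) - u(115))) = √(80 + (-10243*(-5) - 1*115)) = √(80 + (51215 - 115)) = √(80 + 51100) = √51180 = 2*√12795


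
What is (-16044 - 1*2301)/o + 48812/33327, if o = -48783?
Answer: 6195817/3366027 ≈ 1.8407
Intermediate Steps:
(-16044 - 1*2301)/o + 48812/33327 = (-16044 - 1*2301)/(-48783) + 48812/33327 = (-16044 - 2301)*(-1/48783) + 48812*(1/33327) = -18345*(-1/48783) + 48812/33327 = 6115/16261 + 48812/33327 = 6195817/3366027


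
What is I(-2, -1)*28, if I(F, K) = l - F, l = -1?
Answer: 28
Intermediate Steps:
I(F, K) = -1 - F
I(-2, -1)*28 = (-1 - 1*(-2))*28 = (-1 + 2)*28 = 1*28 = 28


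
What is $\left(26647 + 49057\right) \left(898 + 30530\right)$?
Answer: $2379225312$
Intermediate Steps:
$\left(26647 + 49057\right) \left(898 + 30530\right) = 75704 \cdot 31428 = 2379225312$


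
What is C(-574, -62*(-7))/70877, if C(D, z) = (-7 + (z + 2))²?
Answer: 184041/70877 ≈ 2.5966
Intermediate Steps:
C(D, z) = (-5 + z)² (C(D, z) = (-7 + (2 + z))² = (-5 + z)²)
C(-574, -62*(-7))/70877 = (-5 - 62*(-7))²/70877 = (-5 + 434)²*(1/70877) = 429²*(1/70877) = 184041*(1/70877) = 184041/70877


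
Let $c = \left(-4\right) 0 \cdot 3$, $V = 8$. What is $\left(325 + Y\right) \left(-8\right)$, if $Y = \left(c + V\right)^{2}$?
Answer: $-3112$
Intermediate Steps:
$c = 0$ ($c = 0 \cdot 3 = 0$)
$Y = 64$ ($Y = \left(0 + 8\right)^{2} = 8^{2} = 64$)
$\left(325 + Y\right) \left(-8\right) = \left(325 + 64\right) \left(-8\right) = 389 \left(-8\right) = -3112$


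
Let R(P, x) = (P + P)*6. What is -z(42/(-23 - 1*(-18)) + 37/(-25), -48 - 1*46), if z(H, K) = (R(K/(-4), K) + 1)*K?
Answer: 26602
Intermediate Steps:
R(P, x) = 12*P (R(P, x) = (2*P)*6 = 12*P)
z(H, K) = K*(1 - 3*K) (z(H, K) = (12*(K/(-4)) + 1)*K = (12*(K*(-¼)) + 1)*K = (12*(-K/4) + 1)*K = (-3*K + 1)*K = (1 - 3*K)*K = K*(1 - 3*K))
-z(42/(-23 - 1*(-18)) + 37/(-25), -48 - 1*46) = -(-48 - 1*46)*(1 - 3*(-48 - 1*46)) = -(-48 - 46)*(1 - 3*(-48 - 46)) = -(-94)*(1 - 3*(-94)) = -(-94)*(1 + 282) = -(-94)*283 = -1*(-26602) = 26602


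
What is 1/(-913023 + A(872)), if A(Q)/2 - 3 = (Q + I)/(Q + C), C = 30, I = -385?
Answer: -451/411770180 ≈ -1.0953e-6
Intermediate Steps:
A(Q) = 6 + 2*(-385 + Q)/(30 + Q) (A(Q) = 6 + 2*((Q - 385)/(Q + 30)) = 6 + 2*((-385 + Q)/(30 + Q)) = 6 + 2*(-385 + Q)/(30 + Q))
1/(-913023 + A(872)) = 1/(-913023 + 2*(-295 + 4*872)/(30 + 872)) = 1/(-913023 + 2*(-295 + 3488)/902) = 1/(-913023 + 2*(1/902)*3193) = 1/(-913023 + 3193/451) = 1/(-411770180/451) = -451/411770180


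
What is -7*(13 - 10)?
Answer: -21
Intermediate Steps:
-7*(13 - 10) = -7*3 = -21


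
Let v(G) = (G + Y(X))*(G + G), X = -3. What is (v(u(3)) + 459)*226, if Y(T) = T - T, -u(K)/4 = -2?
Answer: 132662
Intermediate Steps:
u(K) = 8 (u(K) = -4*(-2) = 8)
Y(T) = 0
v(G) = 2*G**2 (v(G) = (G + 0)*(G + G) = G*(2*G) = 2*G**2)
(v(u(3)) + 459)*226 = (2*8**2 + 459)*226 = (2*64 + 459)*226 = (128 + 459)*226 = 587*226 = 132662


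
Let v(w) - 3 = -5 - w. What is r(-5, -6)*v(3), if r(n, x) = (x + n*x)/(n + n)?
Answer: 12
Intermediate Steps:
v(w) = -2 - w (v(w) = 3 + (-5 - w) = -2 - w)
r(n, x) = (x + n*x)/(2*n) (r(n, x) = (x + n*x)/((2*n)) = (x + n*x)*(1/(2*n)) = (x + n*x)/(2*n))
r(-5, -6)*v(3) = ((½)*(-6)*(1 - 5)/(-5))*(-2 - 1*3) = ((½)*(-6)*(-⅕)*(-4))*(-2 - 3) = -12/5*(-5) = 12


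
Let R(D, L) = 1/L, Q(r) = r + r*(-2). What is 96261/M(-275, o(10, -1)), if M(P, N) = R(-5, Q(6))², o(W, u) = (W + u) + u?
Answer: 3465396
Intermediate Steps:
Q(r) = -r (Q(r) = r - 2*r = -r)
o(W, u) = W + 2*u
M(P, N) = 1/36 (M(P, N) = (1/(-1*6))² = (1/(-6))² = (-⅙)² = 1/36)
96261/M(-275, o(10, -1)) = 96261/(1/36) = 96261*36 = 3465396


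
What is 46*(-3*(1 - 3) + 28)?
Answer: 1564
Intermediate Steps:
46*(-3*(1 - 3) + 28) = 46*(-3*(-2) + 28) = 46*(6 + 28) = 46*34 = 1564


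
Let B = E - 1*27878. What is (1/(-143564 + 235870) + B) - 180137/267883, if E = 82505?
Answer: 1350756574774107/24727208198 ≈ 54626.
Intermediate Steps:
B = 54627 (B = 82505 - 1*27878 = 82505 - 27878 = 54627)
(1/(-143564 + 235870) + B) - 180137/267883 = (1/(-143564 + 235870) + 54627) - 180137/267883 = (1/92306 + 54627) - 180137*1/267883 = (1/92306 + 54627) - 180137/267883 = 5042399863/92306 - 180137/267883 = 1350756574774107/24727208198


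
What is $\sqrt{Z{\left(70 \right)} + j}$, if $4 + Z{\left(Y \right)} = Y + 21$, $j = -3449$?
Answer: $41 i \sqrt{2} \approx 57.983 i$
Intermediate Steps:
$Z{\left(Y \right)} = 17 + Y$ ($Z{\left(Y \right)} = -4 + \left(Y + 21\right) = -4 + \left(21 + Y\right) = 17 + Y$)
$\sqrt{Z{\left(70 \right)} + j} = \sqrt{\left(17 + 70\right) - 3449} = \sqrt{87 - 3449} = \sqrt{-3362} = 41 i \sqrt{2}$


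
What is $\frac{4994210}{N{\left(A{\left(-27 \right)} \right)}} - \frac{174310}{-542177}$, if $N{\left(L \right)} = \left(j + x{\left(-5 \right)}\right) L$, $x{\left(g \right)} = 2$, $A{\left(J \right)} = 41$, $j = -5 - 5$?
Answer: $- \frac{33020592945}{2168708} \approx -15226.0$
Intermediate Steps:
$j = -10$
$N{\left(L \right)} = - 8 L$ ($N{\left(L \right)} = \left(-10 + 2\right) L = - 8 L$)
$\frac{4994210}{N{\left(A{\left(-27 \right)} \right)}} - \frac{174310}{-542177} = \frac{4994210}{\left(-8\right) 41} - \frac{174310}{-542177} = \frac{4994210}{-328} - - \frac{174310}{542177} = 4994210 \left(- \frac{1}{328}\right) + \frac{174310}{542177} = - \frac{60905}{4} + \frac{174310}{542177} = - \frac{33020592945}{2168708}$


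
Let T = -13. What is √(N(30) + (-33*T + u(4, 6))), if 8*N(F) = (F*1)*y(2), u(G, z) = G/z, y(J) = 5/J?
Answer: √63222/12 ≈ 20.953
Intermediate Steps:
N(F) = 5*F/16 (N(F) = ((F*1)*(5/2))/8 = (F*(5*(½)))/8 = (F*(5/2))/8 = (5*F/2)/8 = 5*F/16)
√(N(30) + (-33*T + u(4, 6))) = √((5/16)*30 + (-33*(-13) + 4/6)) = √(75/8 + (429 + 4*(⅙))) = √(75/8 + (429 + ⅔)) = √(75/8 + 1289/3) = √(10537/24) = √63222/12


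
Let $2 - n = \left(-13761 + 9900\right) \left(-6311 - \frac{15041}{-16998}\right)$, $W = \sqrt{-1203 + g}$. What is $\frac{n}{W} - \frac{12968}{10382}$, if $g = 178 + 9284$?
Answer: $- \frac{6484}{5191} - \frac{138042755387 \sqrt{8259}}{46795494} \approx -2.6809 \cdot 10^{5}$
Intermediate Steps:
$g = 9462$
$W = \sqrt{8259}$ ($W = \sqrt{-1203 + 9462} = \sqrt{8259} \approx 90.879$)
$n = - \frac{138042755387}{5666}$ ($n = 2 - \left(-13761 + 9900\right) \left(-6311 - \frac{15041}{-16998}\right) = 2 - - 3861 \left(-6311 - - \frac{15041}{16998}\right) = 2 - - 3861 \left(-6311 + \frac{15041}{16998}\right) = 2 - \left(-3861\right) \left(- \frac{107259337}{16998}\right) = 2 - \frac{138042766719}{5666} = - \frac{138042755387}{5666} \approx -2.4363 \cdot 10^{7}$)
$\frac{n}{W} - \frac{12968}{10382} = - \frac{138042755387}{5666 \sqrt{8259}} - \frac{12968}{10382} = - \frac{138042755387 \frac{\sqrt{8259}}{8259}}{5666} - \frac{6484}{5191} = - \frac{138042755387 \sqrt{8259}}{46795494} - \frac{6484}{5191} = - \frac{6484}{5191} - \frac{138042755387 \sqrt{8259}}{46795494}$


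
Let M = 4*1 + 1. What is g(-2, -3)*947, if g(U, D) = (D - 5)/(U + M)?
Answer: -7576/3 ≈ -2525.3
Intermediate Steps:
M = 5 (M = 4 + 1 = 5)
g(U, D) = (-5 + D)/(5 + U) (g(U, D) = (D - 5)/(U + 5) = (-5 + D)/(5 + U))
g(-2, -3)*947 = ((-5 - 3)/(5 - 2))*947 = (-8/3)*947 = ((⅓)*(-8))*947 = -8/3*947 = -7576/3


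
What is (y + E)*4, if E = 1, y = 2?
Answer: 12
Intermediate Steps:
(y + E)*4 = (2 + 1)*4 = 3*4 = 12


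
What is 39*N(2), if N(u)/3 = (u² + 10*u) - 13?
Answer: 1287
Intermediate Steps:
N(u) = -39 + 3*u² + 30*u (N(u) = 3*((u² + 10*u) - 13) = 3*(-13 + u² + 10*u) = -39 + 3*u² + 30*u)
39*N(2) = 39*(-39 + 3*2² + 30*2) = 39*(-39 + 3*4 + 60) = 39*(-39 + 12 + 60) = 39*33 = 1287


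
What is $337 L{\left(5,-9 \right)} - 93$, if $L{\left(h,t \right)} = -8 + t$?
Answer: $-5822$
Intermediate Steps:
$337 L{\left(5,-9 \right)} - 93 = 337 \left(-8 - 9\right) - 93 = 337 \left(-17\right) - 93 = -5729 - 93 = -5822$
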